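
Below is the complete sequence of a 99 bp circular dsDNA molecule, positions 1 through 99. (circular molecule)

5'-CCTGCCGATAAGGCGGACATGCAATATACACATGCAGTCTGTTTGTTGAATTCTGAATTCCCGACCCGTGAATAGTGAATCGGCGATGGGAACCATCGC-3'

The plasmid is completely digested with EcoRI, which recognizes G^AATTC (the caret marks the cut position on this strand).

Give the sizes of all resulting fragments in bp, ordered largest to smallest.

92, 7 bp

EcoRI sites (GAATTC) start at positions 48, 55.
EcoRI cuts after the first base of each site, so after positions 48, 55.
Circular molecule, 2 cuts → 2 fragments:
  49–55 → 7 bp
  56–99 then 1–48 → 44 + 48 = 92 bp
Sorted largest to smallest: 92, 7 bp.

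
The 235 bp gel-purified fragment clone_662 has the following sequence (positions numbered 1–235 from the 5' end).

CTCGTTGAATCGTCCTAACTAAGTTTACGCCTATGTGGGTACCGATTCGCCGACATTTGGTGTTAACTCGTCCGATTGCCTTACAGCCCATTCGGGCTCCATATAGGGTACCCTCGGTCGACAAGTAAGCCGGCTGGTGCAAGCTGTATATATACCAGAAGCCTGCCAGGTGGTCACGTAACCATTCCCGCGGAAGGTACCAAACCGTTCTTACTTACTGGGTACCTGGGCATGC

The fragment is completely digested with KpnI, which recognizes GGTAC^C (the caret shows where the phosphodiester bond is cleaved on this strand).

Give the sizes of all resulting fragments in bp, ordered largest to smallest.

89, 69, 42, 25, 10 bp

KpnI sites (GGTACC) start at positions 38, 107, 196, 221.
KpnI cuts after base 5 of each site (before the last base), so after positions 42, 111, 200, 225.
Linear molecule, 4 cuts → 5 fragments:
  1–42 → 42 bp
  43–111 → 69 bp
  112–200 → 89 bp
  201–225 → 25 bp
  226–235 → 10 bp
Sorted largest to smallest: 89, 69, 42, 25, 10 bp.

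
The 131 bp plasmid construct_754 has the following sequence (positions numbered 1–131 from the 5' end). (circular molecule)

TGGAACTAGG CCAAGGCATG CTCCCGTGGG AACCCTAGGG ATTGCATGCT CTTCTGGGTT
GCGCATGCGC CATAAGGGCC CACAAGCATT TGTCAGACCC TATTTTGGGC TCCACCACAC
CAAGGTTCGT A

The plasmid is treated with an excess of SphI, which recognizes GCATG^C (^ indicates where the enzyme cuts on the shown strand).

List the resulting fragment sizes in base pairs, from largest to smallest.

SphI sites (GCATGC) start at positions 16, 44, 63.
SphI cuts after base 5 of each site (before the last base), so after positions 20, 48, 67.
Circular molecule, 3 cuts → 3 fragments:
  21–48 → 28 bp
  49–67 → 19 bp
  68–131 then 1–20 → 64 + 20 = 84 bp
Sorted largest to smallest: 84, 28, 19 bp.

84, 28, 19 bp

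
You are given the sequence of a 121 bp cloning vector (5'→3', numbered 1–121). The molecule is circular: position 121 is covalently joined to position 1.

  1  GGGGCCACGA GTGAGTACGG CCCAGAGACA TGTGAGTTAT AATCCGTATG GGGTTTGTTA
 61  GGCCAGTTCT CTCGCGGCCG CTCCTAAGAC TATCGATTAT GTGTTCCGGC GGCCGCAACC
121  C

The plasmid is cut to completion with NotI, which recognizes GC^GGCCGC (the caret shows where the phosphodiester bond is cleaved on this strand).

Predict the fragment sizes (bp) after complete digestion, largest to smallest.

NotI sites (GCGGCCGC) start at positions 74, 109.
NotI cuts after base 2 of each site, so after positions 75, 110.
Circular molecule, 2 cuts → 2 fragments:
  76–110 → 35 bp
  111–121 then 1–75 → 11 + 75 = 86 bp
Sorted largest to smallest: 86, 35 bp.

86, 35 bp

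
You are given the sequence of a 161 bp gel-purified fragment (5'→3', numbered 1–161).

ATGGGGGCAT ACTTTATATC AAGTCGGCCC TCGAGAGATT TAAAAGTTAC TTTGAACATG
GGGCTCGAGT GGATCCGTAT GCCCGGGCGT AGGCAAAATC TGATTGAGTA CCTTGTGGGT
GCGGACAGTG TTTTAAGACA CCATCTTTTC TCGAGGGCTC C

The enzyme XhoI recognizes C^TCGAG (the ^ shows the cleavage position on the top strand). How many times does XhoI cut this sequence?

CTCGAG occurs starting at positions 30, 64, 150.
XhoI cuts at 3 sites.

3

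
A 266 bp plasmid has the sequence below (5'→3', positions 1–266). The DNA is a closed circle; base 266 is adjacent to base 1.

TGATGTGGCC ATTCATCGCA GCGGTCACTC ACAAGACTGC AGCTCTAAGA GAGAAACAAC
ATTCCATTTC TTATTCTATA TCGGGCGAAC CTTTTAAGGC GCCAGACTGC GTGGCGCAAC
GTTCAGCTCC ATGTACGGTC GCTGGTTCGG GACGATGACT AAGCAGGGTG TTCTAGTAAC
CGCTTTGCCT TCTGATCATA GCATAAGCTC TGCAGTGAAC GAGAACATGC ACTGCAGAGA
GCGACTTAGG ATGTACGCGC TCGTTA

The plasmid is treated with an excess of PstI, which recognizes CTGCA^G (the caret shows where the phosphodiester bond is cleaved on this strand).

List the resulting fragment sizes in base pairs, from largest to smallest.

PstI sites (CTGCAG) start at positions 37, 210, 232.
PstI cuts after base 5 of each site (before the last base), so after positions 41, 214, 236.
Circular molecule, 3 cuts → 3 fragments:
  42–214 → 173 bp
  215–236 → 22 bp
  237–266 then 1–41 → 30 + 41 = 71 bp
Sorted largest to smallest: 173, 71, 22 bp.

173, 71, 22 bp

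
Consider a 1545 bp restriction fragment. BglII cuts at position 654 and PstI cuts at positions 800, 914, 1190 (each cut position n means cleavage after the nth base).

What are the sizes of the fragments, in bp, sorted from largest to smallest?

654, 355, 276, 146, 114 bp

Combined cut positions (sorted): 654, 800, 914, 1190.
Linear molecule, 4 cuts → 5 fragments:
  654 − 0 = 654 bp
  800 − 654 = 146 bp
  914 − 800 = 114 bp
  1190 − 914 = 276 bp
  1545 − 1190 = 355 bp
Sorted largest to smallest: 654, 355, 276, 146, 114 bp.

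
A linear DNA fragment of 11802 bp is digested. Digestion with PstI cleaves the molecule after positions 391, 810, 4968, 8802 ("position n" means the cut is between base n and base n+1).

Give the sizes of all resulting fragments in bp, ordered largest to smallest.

4158, 3834, 3000, 419, 391 bp

Linear molecule, 4 cuts → 5 fragments:
  391 − 0 = 391 bp
  810 − 391 = 419 bp
  4968 − 810 = 4158 bp
  8802 − 4968 = 3834 bp
  11802 − 8802 = 3000 bp
Sorted largest to smallest: 4158, 3834, 3000, 419, 391 bp.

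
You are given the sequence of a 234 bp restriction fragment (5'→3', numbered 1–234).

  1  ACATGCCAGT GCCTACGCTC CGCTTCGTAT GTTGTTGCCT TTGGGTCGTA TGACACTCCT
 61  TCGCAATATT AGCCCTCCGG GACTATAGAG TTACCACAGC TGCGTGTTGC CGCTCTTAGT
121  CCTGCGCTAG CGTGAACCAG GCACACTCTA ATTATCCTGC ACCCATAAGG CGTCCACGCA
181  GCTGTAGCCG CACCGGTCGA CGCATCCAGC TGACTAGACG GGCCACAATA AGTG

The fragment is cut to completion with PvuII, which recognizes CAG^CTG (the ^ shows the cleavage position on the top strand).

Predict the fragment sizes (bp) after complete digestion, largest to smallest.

PvuII sites (CAGCTG) start at positions 97, 179, 207.
PvuII cuts after base 3 of each site, so after positions 99, 181, 209.
Linear molecule, 3 cuts → 4 fragments:
  1–99 → 99 bp
  100–181 → 82 bp
  182–209 → 28 bp
  210–234 → 25 bp
Sorted largest to smallest: 99, 82, 28, 25 bp.

99, 82, 28, 25 bp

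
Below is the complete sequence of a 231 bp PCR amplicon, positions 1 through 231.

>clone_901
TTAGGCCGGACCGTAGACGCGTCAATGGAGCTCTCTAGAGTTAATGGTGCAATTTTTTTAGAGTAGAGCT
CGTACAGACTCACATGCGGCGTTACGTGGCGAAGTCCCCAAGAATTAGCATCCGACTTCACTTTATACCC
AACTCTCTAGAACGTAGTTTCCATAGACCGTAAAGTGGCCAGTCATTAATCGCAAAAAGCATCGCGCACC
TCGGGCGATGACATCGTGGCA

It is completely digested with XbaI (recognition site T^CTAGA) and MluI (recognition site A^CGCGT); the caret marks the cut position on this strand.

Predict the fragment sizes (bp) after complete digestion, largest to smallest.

XbaI sites (TCTAGA) start at positions 34, 146.
XbaI cuts after the first base of each site, so after positions 34, 146.
The MluI site (ACGCGT) starts at position 17.
MluI cuts after the first base of each site, so after position 17.
Combined cut positions: 17, 34, 146.
Linear molecule, 3 cuts → 4 fragments:
  1–17 → 17 bp
  18–34 → 17 bp
  35–146 → 112 bp
  147–231 → 85 bp
Sorted largest to smallest: 112, 85, 17, 17 bp.

112, 85, 17, 17 bp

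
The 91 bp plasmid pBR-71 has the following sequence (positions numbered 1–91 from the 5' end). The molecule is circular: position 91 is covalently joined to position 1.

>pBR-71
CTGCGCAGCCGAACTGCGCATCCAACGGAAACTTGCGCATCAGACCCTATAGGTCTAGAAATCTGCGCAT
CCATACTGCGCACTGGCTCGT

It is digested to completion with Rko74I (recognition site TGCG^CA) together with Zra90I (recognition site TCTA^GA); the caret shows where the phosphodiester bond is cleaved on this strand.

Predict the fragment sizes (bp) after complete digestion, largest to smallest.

20, 19, 16, 13, 13, 10 bp

Rko74I sites (TGCGCA) start at positions 2, 15, 34, 64, 77.
Rko74I cuts after base 4 of each site, so after positions 5, 18, 37, 67, 80.
The Zra90I site (TCTAGA) starts at position 54.
Zra90I cuts after base 4 of each site, so after position 57.
Combined cut positions: 5, 18, 37, 57, 67, 80.
Circular molecule, 6 cuts → 6 fragments:
  6–18 → 13 bp
  19–37 → 19 bp
  38–57 → 20 bp
  58–67 → 10 bp
  68–80 → 13 bp
  81–91 then 1–5 → 11 + 5 = 16 bp
Sorted largest to smallest: 20, 19, 16, 13, 13, 10 bp.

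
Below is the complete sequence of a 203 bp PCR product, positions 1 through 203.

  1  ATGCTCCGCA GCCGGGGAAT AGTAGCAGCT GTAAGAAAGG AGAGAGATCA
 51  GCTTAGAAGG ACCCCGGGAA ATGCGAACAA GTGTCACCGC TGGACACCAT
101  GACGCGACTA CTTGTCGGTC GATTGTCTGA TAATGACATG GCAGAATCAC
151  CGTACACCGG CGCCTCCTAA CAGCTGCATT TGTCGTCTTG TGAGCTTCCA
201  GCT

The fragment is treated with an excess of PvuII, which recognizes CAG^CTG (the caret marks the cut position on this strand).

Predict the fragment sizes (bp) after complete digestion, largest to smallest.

PvuII sites (CAGCTG) start at positions 26, 171.
PvuII cuts after base 3 of each site, so after positions 28, 173.
Linear molecule, 2 cuts → 3 fragments:
  1–28 → 28 bp
  29–173 → 145 bp
  174–203 → 30 bp
Sorted largest to smallest: 145, 30, 28 bp.

145, 30, 28 bp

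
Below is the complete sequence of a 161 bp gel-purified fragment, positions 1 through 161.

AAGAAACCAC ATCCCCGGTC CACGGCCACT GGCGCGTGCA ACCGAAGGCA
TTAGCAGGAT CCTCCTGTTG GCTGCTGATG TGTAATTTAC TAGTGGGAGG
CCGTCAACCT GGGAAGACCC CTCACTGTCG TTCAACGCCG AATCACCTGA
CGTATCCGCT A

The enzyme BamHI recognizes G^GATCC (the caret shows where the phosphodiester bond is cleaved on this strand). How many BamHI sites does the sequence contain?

1

GGATCC occurs starting at position 57.
BamHI cuts at 1 site.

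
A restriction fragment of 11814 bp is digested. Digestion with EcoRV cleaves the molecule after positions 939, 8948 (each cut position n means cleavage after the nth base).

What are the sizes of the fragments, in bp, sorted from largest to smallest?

Linear molecule, 2 cuts → 3 fragments:
  939 − 0 = 939 bp
  8948 − 939 = 8009 bp
  11814 − 8948 = 2866 bp
Sorted largest to smallest: 8009, 2866, 939 bp.

8009, 2866, 939 bp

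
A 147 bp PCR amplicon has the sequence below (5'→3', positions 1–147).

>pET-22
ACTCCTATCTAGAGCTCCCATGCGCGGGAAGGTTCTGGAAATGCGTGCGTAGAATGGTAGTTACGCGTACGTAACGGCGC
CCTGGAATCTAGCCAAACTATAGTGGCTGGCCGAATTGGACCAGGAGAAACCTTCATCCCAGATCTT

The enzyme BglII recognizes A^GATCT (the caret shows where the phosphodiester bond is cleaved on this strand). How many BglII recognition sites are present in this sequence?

1

AGATCT occurs starting at position 141.
BglII cuts at 1 site.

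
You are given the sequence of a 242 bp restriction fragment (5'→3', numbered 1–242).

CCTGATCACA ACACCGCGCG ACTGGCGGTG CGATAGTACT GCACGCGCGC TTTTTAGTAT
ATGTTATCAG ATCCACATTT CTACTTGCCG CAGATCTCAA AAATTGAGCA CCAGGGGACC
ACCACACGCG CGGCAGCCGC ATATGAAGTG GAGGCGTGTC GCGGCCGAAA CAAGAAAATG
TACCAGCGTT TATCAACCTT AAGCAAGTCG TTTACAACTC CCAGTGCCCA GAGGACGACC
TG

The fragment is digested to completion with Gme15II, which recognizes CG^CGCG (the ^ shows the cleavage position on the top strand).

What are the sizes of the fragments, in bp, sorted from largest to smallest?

114, 83, 29, 16 bp

Gme15II sites (CGCGCG) start at positions 15, 44, 127.
Gme15II cuts after base 2 of each site, so after positions 16, 45, 128.
Linear molecule, 3 cuts → 4 fragments:
  1–16 → 16 bp
  17–45 → 29 bp
  46–128 → 83 bp
  129–242 → 114 bp
Sorted largest to smallest: 114, 83, 29, 16 bp.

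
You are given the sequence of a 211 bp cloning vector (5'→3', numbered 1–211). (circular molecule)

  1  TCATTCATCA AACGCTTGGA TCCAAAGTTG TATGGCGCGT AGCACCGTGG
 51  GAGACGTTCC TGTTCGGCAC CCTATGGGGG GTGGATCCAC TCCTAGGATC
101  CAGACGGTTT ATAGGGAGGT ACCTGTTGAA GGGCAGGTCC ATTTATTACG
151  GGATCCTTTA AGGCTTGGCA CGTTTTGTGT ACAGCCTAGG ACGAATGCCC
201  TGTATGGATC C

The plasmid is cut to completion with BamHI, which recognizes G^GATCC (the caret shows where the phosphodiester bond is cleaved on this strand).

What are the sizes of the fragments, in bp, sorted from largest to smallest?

65, 55, 55, 23, 13 bp

BamHI sites (GGATCC) start at positions 18, 83, 96, 151, 206.
BamHI cuts after the first base of each site, so after positions 18, 83, 96, 151, 206.
Circular molecule, 5 cuts → 5 fragments:
  19–83 → 65 bp
  84–96 → 13 bp
  97–151 → 55 bp
  152–206 → 55 bp
  207–211 then 1–18 → 5 + 18 = 23 bp
Sorted largest to smallest: 65, 55, 55, 23, 13 bp.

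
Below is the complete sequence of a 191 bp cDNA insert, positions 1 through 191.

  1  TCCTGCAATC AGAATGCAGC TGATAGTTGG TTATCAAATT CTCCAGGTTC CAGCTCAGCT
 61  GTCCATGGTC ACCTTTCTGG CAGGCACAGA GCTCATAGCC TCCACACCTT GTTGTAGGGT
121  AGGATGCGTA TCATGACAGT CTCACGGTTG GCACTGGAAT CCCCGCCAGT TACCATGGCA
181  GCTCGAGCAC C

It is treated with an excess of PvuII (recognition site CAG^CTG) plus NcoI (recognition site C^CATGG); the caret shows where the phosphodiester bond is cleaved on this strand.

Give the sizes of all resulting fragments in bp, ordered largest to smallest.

PvuII sites (CAGCTG) start at positions 17, 56.
PvuII cuts after base 3 of each site, so after positions 19, 58.
NcoI sites (CCATGG) start at positions 63, 173.
NcoI cuts after the first base of each site, so after positions 63, 173.
Combined cut positions: 19, 58, 63, 173.
Linear molecule, 4 cuts → 5 fragments:
  1–19 → 19 bp
  20–58 → 39 bp
  59–63 → 5 bp
  64–173 → 110 bp
  174–191 → 18 bp
Sorted largest to smallest: 110, 39, 19, 18, 5 bp.

110, 39, 19, 18, 5 bp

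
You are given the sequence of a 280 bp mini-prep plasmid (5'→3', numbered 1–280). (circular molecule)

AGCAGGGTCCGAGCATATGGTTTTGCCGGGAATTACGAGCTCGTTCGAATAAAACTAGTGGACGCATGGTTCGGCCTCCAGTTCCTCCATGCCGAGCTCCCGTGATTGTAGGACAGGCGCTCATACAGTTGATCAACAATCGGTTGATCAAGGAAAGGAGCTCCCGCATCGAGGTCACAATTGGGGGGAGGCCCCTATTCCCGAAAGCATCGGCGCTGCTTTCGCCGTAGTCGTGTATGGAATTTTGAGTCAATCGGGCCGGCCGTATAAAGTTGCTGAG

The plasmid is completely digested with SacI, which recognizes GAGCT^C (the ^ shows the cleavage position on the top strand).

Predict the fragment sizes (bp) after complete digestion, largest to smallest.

159, 64, 57 bp

SacI sites (GAGCTC) start at positions 37, 94, 158.
SacI cuts after base 5 of each site (before the last base), so after positions 41, 98, 162.
Circular molecule, 3 cuts → 3 fragments:
  42–98 → 57 bp
  99–162 → 64 bp
  163–280 then 1–41 → 118 + 41 = 159 bp
Sorted largest to smallest: 159, 64, 57 bp.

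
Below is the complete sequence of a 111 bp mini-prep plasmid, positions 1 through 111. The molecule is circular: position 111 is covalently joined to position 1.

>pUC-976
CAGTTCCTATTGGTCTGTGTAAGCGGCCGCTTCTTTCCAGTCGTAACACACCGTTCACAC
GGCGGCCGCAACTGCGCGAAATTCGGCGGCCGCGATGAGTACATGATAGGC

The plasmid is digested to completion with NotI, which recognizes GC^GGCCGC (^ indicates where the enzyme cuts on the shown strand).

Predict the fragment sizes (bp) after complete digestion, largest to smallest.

NotI sites (GCGGCCGC) start at positions 23, 62, 86.
NotI cuts after base 2 of each site, so after positions 24, 63, 87.
Circular molecule, 3 cuts → 3 fragments:
  25–63 → 39 bp
  64–87 → 24 bp
  88–111 then 1–24 → 24 + 24 = 48 bp
Sorted largest to smallest: 48, 39, 24 bp.

48, 39, 24 bp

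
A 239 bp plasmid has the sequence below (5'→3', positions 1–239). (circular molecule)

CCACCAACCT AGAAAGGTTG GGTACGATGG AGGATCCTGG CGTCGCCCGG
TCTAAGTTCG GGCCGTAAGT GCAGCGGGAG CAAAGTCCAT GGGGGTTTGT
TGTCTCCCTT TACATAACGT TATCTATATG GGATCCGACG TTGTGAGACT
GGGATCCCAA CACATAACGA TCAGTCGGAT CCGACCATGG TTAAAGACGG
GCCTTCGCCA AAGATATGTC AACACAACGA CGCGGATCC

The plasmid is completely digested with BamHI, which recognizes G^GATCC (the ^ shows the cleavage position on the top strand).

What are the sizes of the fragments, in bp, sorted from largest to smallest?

BamHI sites (GGATCC) start at positions 32, 131, 152, 177, 234.
BamHI cuts after the first base of each site, so after positions 32, 131, 152, 177, 234.
Circular molecule, 5 cuts → 5 fragments:
  33–131 → 99 bp
  132–152 → 21 bp
  153–177 → 25 bp
  178–234 → 57 bp
  235–239 then 1–32 → 5 + 32 = 37 bp
Sorted largest to smallest: 99, 57, 37, 25, 21 bp.

99, 57, 37, 25, 21 bp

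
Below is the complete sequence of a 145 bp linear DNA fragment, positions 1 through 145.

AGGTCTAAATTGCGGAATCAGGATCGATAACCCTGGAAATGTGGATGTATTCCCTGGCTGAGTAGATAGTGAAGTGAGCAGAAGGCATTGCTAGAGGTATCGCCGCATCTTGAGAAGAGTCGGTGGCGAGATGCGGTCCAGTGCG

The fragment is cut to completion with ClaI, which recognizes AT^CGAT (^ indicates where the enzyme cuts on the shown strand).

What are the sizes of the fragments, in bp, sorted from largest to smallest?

The ClaI site (ATCGAT) starts at position 23.
ClaI cuts after base 2 of each site, so after position 24.
Linear molecule, 1 cut → 2 fragments:
  1–24 → 24 bp
  25–145 → 121 bp
Sorted largest to smallest: 121, 24 bp.

121, 24 bp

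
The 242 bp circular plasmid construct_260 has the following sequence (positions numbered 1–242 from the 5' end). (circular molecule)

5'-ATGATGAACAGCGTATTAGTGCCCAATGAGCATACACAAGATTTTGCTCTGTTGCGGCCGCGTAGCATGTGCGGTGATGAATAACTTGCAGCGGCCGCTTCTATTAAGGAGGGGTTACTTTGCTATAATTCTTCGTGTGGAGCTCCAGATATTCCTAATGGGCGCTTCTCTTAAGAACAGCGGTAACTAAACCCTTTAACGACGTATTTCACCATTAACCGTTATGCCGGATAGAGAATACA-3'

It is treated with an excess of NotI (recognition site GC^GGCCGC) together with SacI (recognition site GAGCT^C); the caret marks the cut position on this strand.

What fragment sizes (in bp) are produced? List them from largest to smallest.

153, 52, 37 bp

NotI sites (GCGGCCGC) start at positions 54, 91.
NotI cuts after base 2 of each site, so after positions 55, 92.
The SacI site (GAGCTC) starts at position 140.
SacI cuts after base 5 of each site (before the last base), so after position 144.
Combined cut positions: 55, 92, 144.
Circular molecule, 3 cuts → 3 fragments:
  56–92 → 37 bp
  93–144 → 52 bp
  145–242 then 1–55 → 98 + 55 = 153 bp
Sorted largest to smallest: 153, 52, 37 bp.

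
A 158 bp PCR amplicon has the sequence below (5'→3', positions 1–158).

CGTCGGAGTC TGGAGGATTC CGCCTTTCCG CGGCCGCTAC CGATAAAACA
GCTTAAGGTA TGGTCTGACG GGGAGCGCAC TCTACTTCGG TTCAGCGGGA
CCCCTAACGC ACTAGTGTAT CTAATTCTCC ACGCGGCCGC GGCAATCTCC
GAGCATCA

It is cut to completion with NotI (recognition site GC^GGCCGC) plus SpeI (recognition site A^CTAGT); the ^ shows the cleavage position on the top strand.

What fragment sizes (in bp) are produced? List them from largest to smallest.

80, 31, 24, 23 bp

NotI sites (GCGGCCGC) start at positions 30, 133.
NotI cuts after base 2 of each site, so after positions 31, 134.
The SpeI site (ACTAGT) starts at position 111.
SpeI cuts after the first base of each site, so after position 111.
Combined cut positions: 31, 111, 134.
Linear molecule, 3 cuts → 4 fragments:
  1–31 → 31 bp
  32–111 → 80 bp
  112–134 → 23 bp
  135–158 → 24 bp
Sorted largest to smallest: 80, 31, 24, 23 bp.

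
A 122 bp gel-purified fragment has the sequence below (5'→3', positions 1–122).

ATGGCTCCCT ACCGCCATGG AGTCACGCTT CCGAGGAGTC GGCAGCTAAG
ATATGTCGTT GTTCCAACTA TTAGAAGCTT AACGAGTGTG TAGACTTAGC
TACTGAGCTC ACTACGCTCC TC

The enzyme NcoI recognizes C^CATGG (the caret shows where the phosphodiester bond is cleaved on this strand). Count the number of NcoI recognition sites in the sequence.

CCATGG occurs starting at position 15.
NcoI cuts at 1 site.

1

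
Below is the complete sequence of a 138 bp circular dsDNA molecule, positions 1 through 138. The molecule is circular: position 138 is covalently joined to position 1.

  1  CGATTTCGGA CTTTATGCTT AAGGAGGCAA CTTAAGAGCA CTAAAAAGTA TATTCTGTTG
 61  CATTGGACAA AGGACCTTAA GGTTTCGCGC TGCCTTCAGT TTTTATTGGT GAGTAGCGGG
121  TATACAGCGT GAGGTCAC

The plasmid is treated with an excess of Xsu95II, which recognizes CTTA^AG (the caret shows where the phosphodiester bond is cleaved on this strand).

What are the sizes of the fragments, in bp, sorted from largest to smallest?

Xsu95II sites (CTTAAG) start at positions 18, 31, 76.
Xsu95II cuts after base 4 of each site, so after positions 21, 34, 79.
Circular molecule, 3 cuts → 3 fragments:
  22–34 → 13 bp
  35–79 → 45 bp
  80–138 then 1–21 → 59 + 21 = 80 bp
Sorted largest to smallest: 80, 45, 13 bp.

80, 45, 13 bp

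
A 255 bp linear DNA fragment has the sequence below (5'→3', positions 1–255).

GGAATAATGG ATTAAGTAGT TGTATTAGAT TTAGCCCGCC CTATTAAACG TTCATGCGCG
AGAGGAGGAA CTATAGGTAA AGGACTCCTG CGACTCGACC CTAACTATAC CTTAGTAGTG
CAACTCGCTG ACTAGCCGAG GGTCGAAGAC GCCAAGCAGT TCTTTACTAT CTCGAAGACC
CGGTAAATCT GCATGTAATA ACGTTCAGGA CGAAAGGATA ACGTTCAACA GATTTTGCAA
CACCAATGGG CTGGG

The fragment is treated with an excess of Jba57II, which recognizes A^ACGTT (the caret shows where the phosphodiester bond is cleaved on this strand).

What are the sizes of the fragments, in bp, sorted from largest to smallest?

153, 47, 35, 20 bp

Jba57II sites (AACGTT) start at positions 47, 200, 220.
Jba57II cuts after the first base of each site, so after positions 47, 200, 220.
Linear molecule, 3 cuts → 4 fragments:
  1–47 → 47 bp
  48–200 → 153 bp
  201–220 → 20 bp
  221–255 → 35 bp
Sorted largest to smallest: 153, 47, 35, 20 bp.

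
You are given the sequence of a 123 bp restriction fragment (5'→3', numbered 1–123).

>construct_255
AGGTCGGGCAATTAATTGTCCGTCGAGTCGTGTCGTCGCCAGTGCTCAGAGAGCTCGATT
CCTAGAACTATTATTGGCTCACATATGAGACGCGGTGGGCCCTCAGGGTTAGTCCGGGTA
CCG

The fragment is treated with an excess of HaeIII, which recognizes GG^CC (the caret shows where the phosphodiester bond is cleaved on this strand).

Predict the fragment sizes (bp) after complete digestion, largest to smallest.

99, 24 bp

The HaeIII site (GGCC) starts at position 98.
HaeIII cuts after base 2 of each site, so after position 99.
Linear molecule, 1 cut → 2 fragments:
  1–99 → 99 bp
  100–123 → 24 bp
Sorted largest to smallest: 99, 24 bp.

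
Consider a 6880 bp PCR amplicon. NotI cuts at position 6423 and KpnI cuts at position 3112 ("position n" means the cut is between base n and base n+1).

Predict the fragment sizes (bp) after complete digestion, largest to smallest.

3311, 3112, 457 bp

Combined cut positions (sorted): 3112, 6423.
Linear molecule, 2 cuts → 3 fragments:
  3112 − 0 = 3112 bp
  6423 − 3112 = 3311 bp
  6880 − 6423 = 457 bp
Sorted largest to smallest: 3311, 3112, 457 bp.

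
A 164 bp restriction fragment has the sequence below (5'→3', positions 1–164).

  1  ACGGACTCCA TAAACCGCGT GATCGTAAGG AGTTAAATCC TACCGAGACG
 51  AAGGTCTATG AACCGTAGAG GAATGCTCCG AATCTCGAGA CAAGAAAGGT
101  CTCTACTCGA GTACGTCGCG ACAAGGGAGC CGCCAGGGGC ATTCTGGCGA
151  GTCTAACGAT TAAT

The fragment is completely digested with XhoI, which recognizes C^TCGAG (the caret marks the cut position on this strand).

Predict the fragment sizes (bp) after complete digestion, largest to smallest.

84, 58, 22 bp

XhoI sites (CTCGAG) start at positions 84, 106.
XhoI cuts after the first base of each site, so after positions 84, 106.
Linear molecule, 2 cuts → 3 fragments:
  1–84 → 84 bp
  85–106 → 22 bp
  107–164 → 58 bp
Sorted largest to smallest: 84, 58, 22 bp.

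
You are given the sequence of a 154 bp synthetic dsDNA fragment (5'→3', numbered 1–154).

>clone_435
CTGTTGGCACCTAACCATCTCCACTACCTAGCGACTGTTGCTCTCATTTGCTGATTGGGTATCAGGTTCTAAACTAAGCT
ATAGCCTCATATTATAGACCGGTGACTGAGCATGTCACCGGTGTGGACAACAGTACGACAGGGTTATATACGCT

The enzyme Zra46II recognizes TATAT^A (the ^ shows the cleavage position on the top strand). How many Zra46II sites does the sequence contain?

1

TATATA occurs starting at position 145.
Zra46II cuts at 1 site.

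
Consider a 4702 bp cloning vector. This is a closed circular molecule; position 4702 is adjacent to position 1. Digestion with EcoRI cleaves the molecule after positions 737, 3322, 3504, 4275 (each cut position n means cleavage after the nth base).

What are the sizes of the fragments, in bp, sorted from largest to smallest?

Circular molecule, 4 cuts → 4 fragments:
  3322 − 737 = 2585 bp
  3504 − 3322 = 182 bp
  4275 − 3504 = 771 bp
  wrap: 4702 − 4275 + 737 = 1164 bp
Sorted largest to smallest: 2585, 1164, 771, 182 bp.

2585, 1164, 771, 182 bp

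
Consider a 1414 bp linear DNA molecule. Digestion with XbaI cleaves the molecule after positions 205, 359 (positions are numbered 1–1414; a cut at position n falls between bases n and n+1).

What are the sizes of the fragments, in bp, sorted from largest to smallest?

1055, 205, 154 bp

Linear molecule, 2 cuts → 3 fragments:
  205 − 0 = 205 bp
  359 − 205 = 154 bp
  1414 − 359 = 1055 bp
Sorted largest to smallest: 1055, 205, 154 bp.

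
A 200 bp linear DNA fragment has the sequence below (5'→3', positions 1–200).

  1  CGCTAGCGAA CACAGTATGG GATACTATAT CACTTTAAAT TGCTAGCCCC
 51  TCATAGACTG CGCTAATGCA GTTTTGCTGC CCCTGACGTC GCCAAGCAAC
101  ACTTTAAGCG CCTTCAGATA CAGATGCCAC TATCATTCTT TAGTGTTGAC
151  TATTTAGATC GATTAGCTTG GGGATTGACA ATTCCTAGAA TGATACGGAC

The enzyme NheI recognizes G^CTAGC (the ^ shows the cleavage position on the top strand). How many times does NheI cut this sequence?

2

GCTAGC occurs starting at positions 2, 42.
NheI cuts at 2 sites.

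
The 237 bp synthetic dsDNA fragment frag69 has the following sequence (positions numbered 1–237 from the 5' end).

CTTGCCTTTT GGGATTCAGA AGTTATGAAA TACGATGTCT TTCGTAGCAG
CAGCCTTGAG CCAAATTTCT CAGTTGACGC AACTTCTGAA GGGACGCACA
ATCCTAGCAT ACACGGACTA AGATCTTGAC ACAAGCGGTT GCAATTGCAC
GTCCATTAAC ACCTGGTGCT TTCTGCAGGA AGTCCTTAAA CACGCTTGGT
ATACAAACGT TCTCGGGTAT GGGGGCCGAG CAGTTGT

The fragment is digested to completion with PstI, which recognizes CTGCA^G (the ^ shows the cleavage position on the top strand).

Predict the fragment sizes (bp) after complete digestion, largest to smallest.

177, 60 bp

The PstI site (CTGCAG) starts at position 173.
PstI cuts after base 5 of each site (before the last base), so after position 177.
Linear molecule, 1 cut → 2 fragments:
  1–177 → 177 bp
  178–237 → 60 bp
Sorted largest to smallest: 177, 60 bp.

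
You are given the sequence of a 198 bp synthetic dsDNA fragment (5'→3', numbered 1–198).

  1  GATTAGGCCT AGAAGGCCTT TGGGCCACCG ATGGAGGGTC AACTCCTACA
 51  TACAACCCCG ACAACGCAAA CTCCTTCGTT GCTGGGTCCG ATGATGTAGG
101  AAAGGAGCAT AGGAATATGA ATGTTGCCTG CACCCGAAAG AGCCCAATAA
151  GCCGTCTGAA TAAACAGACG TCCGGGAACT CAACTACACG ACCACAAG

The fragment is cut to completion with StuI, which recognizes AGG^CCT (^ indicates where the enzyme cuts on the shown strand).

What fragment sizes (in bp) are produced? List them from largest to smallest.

StuI sites (AGGCCT) start at positions 5, 14.
StuI cuts after base 3 of each site, so after positions 7, 16.
Linear molecule, 2 cuts → 3 fragments:
  1–7 → 7 bp
  8–16 → 9 bp
  17–198 → 182 bp
Sorted largest to smallest: 182, 9, 7 bp.

182, 9, 7 bp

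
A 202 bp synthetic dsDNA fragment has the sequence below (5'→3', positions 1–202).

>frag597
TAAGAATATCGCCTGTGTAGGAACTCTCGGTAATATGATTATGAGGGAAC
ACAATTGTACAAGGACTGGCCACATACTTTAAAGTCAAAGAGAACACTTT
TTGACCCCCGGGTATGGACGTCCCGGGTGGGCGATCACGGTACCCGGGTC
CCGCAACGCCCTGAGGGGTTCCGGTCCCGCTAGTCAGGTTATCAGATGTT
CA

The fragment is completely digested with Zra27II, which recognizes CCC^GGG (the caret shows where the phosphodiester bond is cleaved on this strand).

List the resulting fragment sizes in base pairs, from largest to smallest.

109, 57, 21, 15 bp

Zra27II sites (CCCGGG) start at positions 107, 122, 143.
Zra27II cuts after base 3 of each site, so after positions 109, 124, 145.
Linear molecule, 3 cuts → 4 fragments:
  1–109 → 109 bp
  110–124 → 15 bp
  125–145 → 21 bp
  146–202 → 57 bp
Sorted largest to smallest: 109, 57, 21, 15 bp.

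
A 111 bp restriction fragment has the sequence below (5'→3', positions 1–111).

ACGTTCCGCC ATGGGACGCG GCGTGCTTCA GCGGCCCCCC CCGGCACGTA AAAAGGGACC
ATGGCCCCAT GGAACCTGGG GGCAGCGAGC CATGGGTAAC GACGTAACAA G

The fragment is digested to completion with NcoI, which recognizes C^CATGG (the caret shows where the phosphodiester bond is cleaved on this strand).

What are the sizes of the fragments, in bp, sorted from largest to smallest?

50, 23, 21, 9, 8 bp

NcoI sites (CCATGG) start at positions 9, 59, 67, 90.
NcoI cuts after the first base of each site, so after positions 9, 59, 67, 90.
Linear molecule, 4 cuts → 5 fragments:
  1–9 → 9 bp
  10–59 → 50 bp
  60–67 → 8 bp
  68–90 → 23 bp
  91–111 → 21 bp
Sorted largest to smallest: 50, 23, 21, 9, 8 bp.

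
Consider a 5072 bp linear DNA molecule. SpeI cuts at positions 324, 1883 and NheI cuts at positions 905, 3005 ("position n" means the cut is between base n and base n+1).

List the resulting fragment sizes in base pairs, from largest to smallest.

2067, 1122, 978, 581, 324 bp

Combined cut positions (sorted): 324, 905, 1883, 3005.
Linear molecule, 4 cuts → 5 fragments:
  324 − 0 = 324 bp
  905 − 324 = 581 bp
  1883 − 905 = 978 bp
  3005 − 1883 = 1122 bp
  5072 − 3005 = 2067 bp
Sorted largest to smallest: 2067, 1122, 978, 581, 324 bp.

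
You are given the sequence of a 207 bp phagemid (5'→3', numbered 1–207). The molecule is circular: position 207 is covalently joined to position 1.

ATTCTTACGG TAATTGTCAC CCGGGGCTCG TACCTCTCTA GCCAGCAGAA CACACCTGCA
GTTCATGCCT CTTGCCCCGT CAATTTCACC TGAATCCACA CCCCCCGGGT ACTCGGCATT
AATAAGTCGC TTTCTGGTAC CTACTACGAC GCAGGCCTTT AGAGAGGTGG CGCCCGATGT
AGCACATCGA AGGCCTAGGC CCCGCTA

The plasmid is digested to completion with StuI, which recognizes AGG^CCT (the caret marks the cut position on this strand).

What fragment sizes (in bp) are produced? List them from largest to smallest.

StuI sites (AGGCCT) start at positions 153, 191.
StuI cuts after base 3 of each site, so after positions 155, 193.
Circular molecule, 2 cuts → 2 fragments:
  156–193 → 38 bp
  194–207 then 1–155 → 14 + 155 = 169 bp
Sorted largest to smallest: 169, 38 bp.

169, 38 bp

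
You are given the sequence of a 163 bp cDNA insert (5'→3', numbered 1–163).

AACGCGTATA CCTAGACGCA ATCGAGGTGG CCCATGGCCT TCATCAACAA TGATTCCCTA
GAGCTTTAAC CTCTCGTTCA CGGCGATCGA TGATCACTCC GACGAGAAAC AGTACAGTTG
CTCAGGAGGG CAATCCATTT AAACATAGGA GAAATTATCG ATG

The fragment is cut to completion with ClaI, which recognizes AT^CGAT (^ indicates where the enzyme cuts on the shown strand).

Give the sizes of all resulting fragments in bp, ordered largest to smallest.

87, 71, 5 bp

ClaI sites (ATCGAT) start at positions 86, 157.
ClaI cuts after base 2 of each site, so after positions 87, 158.
Linear molecule, 2 cuts → 3 fragments:
  1–87 → 87 bp
  88–158 → 71 bp
  159–163 → 5 bp
Sorted largest to smallest: 87, 71, 5 bp.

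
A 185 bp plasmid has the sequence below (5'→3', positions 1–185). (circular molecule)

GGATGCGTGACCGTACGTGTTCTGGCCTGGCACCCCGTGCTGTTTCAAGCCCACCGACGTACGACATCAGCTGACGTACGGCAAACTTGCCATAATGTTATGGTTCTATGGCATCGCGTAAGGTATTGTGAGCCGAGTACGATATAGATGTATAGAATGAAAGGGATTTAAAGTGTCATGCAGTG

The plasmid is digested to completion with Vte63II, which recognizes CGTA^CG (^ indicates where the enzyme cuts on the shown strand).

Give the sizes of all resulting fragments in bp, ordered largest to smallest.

122, 46, 17 bp

Vte63II sites (CGTACG) start at positions 12, 58, 75.
Vte63II cuts after base 4 of each site, so after positions 15, 61, 78.
Circular molecule, 3 cuts → 3 fragments:
  16–61 → 46 bp
  62–78 → 17 bp
  79–185 then 1–15 → 107 + 15 = 122 bp
Sorted largest to smallest: 122, 46, 17 bp.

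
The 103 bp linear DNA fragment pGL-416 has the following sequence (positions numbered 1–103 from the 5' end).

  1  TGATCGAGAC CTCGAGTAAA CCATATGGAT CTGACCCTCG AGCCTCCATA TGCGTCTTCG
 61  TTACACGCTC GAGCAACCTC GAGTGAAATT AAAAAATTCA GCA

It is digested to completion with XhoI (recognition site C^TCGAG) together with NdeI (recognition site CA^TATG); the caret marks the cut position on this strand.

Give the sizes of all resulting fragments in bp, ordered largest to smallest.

25, 20, 14, 12, 11, 11, 10 bp

XhoI sites (CTCGAG) start at positions 11, 37, 68, 78.
XhoI cuts after the first base of each site, so after positions 11, 37, 68, 78.
NdeI sites (CATATG) start at positions 22, 47.
NdeI cuts after base 2 of each site, so after positions 23, 48.
Combined cut positions: 11, 23, 37, 48, 68, 78.
Linear molecule, 6 cuts → 7 fragments:
  1–11 → 11 bp
  12–23 → 12 bp
  24–37 → 14 bp
  38–48 → 11 bp
  49–68 → 20 bp
  69–78 → 10 bp
  79–103 → 25 bp
Sorted largest to smallest: 25, 20, 14, 12, 11, 11, 10 bp.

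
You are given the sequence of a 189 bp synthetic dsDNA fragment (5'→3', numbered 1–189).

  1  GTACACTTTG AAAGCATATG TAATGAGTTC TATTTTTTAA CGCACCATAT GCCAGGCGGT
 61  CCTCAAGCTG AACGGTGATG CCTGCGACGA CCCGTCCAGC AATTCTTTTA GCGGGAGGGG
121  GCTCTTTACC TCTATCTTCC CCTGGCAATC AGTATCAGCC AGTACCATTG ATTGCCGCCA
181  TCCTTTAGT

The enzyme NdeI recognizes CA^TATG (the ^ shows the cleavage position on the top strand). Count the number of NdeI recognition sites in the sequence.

CATATG occurs starting at positions 15, 46.
NdeI cuts at 2 sites.

2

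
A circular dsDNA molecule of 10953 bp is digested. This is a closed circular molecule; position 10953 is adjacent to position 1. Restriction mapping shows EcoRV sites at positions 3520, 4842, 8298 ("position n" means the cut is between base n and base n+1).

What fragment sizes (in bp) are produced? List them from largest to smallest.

6175, 3456, 1322 bp

Circular molecule, 3 cuts → 3 fragments:
  4842 − 3520 = 1322 bp
  8298 − 4842 = 3456 bp
  wrap: 10953 − 8298 + 3520 = 6175 bp
Sorted largest to smallest: 6175, 3456, 1322 bp.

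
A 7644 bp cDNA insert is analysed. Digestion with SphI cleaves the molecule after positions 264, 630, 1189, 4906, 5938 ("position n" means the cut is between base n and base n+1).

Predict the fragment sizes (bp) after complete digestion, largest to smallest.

Linear molecule, 5 cuts → 6 fragments:
  264 − 0 = 264 bp
  630 − 264 = 366 bp
  1189 − 630 = 559 bp
  4906 − 1189 = 3717 bp
  5938 − 4906 = 1032 bp
  7644 − 5938 = 1706 bp
Sorted largest to smallest: 3717, 1706, 1032, 559, 366, 264 bp.

3717, 1706, 1032, 559, 366, 264 bp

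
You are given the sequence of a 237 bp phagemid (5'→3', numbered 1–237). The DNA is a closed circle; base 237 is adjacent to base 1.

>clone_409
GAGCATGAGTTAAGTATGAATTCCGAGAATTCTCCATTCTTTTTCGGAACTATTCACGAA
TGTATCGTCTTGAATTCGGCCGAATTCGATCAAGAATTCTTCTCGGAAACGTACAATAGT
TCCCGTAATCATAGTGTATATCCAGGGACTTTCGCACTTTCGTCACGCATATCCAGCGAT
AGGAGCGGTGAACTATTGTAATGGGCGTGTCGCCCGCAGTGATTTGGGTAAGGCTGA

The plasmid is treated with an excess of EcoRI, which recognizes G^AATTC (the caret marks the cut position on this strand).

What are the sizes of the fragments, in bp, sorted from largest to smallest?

EcoRI sites (GAATTC) start at positions 18, 27, 72, 82, 94.
EcoRI cuts after the first base of each site, so after positions 18, 27, 72, 82, 94.
Circular molecule, 5 cuts → 5 fragments:
  19–27 → 9 bp
  28–72 → 45 bp
  73–82 → 10 bp
  83–94 → 12 bp
  95–237 then 1–18 → 143 + 18 = 161 bp
Sorted largest to smallest: 161, 45, 12, 10, 9 bp.

161, 45, 12, 10, 9 bp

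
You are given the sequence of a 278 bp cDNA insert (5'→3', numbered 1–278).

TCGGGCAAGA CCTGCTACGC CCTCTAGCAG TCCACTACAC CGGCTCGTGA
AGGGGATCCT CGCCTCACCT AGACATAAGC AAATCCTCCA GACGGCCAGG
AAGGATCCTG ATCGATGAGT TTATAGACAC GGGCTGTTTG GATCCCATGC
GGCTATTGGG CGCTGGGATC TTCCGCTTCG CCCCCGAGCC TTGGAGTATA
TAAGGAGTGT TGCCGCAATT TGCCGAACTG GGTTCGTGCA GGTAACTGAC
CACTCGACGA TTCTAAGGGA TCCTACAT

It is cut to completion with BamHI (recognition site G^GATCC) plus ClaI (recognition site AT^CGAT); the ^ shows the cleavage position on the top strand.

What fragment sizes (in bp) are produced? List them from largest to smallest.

BamHI sites (GGATCC) start at positions 54, 103, 140, 268.
BamHI cuts after the first base of each site, so after positions 54, 103, 140, 268.
The ClaI site (ATCGAT) starts at position 111.
ClaI cuts after base 2 of each site, so after position 112.
Combined cut positions: 54, 103, 112, 140, 268.
Linear molecule, 5 cuts → 6 fragments:
  1–54 → 54 bp
  55–103 → 49 bp
  104–112 → 9 bp
  113–140 → 28 bp
  141–268 → 128 bp
  269–278 → 10 bp
Sorted largest to smallest: 128, 54, 49, 28, 10, 9 bp.

128, 54, 49, 28, 10, 9 bp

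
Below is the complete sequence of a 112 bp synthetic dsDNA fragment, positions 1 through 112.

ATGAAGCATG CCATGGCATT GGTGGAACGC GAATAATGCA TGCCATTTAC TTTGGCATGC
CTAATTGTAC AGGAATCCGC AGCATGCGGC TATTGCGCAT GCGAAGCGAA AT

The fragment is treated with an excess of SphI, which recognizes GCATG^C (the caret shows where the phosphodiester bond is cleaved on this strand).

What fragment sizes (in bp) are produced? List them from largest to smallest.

32, 27, 17, 15, 11, 10 bp

SphI sites (GCATGC) start at positions 6, 38, 55, 82, 97.
SphI cuts after base 5 of each site (before the last base), so after positions 10, 42, 59, 86, 101.
Linear molecule, 5 cuts → 6 fragments:
  1–10 → 10 bp
  11–42 → 32 bp
  43–59 → 17 bp
  60–86 → 27 bp
  87–101 → 15 bp
  102–112 → 11 bp
Sorted largest to smallest: 32, 27, 17, 15, 11, 10 bp.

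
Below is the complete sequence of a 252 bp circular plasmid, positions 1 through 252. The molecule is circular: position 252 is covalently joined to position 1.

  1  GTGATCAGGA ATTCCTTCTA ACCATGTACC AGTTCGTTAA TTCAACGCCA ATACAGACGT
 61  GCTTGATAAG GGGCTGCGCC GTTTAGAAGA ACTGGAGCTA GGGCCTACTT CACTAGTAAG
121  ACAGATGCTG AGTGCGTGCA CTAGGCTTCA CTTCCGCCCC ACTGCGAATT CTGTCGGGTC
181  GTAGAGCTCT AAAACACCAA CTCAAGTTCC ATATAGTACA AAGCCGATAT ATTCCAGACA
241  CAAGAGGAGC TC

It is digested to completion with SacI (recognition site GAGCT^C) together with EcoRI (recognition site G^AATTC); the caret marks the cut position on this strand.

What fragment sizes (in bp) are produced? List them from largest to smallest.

SacI sites (GAGCTC) start at positions 184, 247.
SacI cuts after base 5 of each site (before the last base), so after positions 188, 251.
EcoRI sites (GAATTC) start at positions 9, 166.
EcoRI cuts after the first base of each site, so after positions 9, 166.
Combined cut positions: 9, 166, 188, 251.
Circular molecule, 4 cuts → 4 fragments:
  10–166 → 157 bp
  167–188 → 22 bp
  189–251 → 63 bp
  252–252 then 1–9 → 1 + 9 = 10 bp
Sorted largest to smallest: 157, 63, 22, 10 bp.

157, 63, 22, 10 bp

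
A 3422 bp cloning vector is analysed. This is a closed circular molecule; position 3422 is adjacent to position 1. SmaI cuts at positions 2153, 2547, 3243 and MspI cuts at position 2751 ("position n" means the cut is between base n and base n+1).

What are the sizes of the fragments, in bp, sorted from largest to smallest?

Combined cut positions (sorted): 2153, 2547, 2751, 3243.
Circular molecule, 4 cuts → 4 fragments:
  2547 − 2153 = 394 bp
  2751 − 2547 = 204 bp
  3243 − 2751 = 492 bp
  wrap: 3422 − 3243 + 2153 = 2332 bp
Sorted largest to smallest: 2332, 492, 394, 204 bp.

2332, 492, 394, 204 bp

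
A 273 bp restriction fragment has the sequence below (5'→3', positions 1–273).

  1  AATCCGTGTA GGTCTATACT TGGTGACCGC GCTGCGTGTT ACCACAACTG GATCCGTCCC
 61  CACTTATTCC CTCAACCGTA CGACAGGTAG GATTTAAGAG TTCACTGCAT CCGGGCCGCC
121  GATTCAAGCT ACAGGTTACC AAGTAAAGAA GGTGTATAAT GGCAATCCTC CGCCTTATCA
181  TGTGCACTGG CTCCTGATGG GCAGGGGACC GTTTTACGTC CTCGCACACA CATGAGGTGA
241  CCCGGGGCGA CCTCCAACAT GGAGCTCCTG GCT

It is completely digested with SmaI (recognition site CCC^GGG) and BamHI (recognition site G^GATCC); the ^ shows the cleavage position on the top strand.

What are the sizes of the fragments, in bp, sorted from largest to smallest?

193, 50, 30 bp

The SmaI site (CCCGGG) starts at position 241.
SmaI cuts after base 3 of each site, so after position 243.
The BamHI site (GGATCC) starts at position 50.
BamHI cuts after the first base of each site, so after position 50.
Combined cut positions: 50, 243.
Linear molecule, 2 cuts → 3 fragments:
  1–50 → 50 bp
  51–243 → 193 bp
  244–273 → 30 bp
Sorted largest to smallest: 193, 50, 30 bp.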